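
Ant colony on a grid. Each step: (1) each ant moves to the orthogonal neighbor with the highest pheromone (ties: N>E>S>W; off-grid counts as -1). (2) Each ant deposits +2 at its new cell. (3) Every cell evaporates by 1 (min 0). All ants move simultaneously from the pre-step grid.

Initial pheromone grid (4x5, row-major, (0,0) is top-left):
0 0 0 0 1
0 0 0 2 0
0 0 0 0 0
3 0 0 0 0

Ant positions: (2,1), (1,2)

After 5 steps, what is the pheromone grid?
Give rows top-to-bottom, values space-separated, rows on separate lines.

After step 1: ants at (1,1),(1,3)
  0 0 0 0 0
  0 1 0 3 0
  0 0 0 0 0
  2 0 0 0 0
After step 2: ants at (0,1),(0,3)
  0 1 0 1 0
  0 0 0 2 0
  0 0 0 0 0
  1 0 0 0 0
After step 3: ants at (0,2),(1,3)
  0 0 1 0 0
  0 0 0 3 0
  0 0 0 0 0
  0 0 0 0 0
After step 4: ants at (0,3),(0,3)
  0 0 0 3 0
  0 0 0 2 0
  0 0 0 0 0
  0 0 0 0 0
After step 5: ants at (1,3),(1,3)
  0 0 0 2 0
  0 0 0 5 0
  0 0 0 0 0
  0 0 0 0 0

0 0 0 2 0
0 0 0 5 0
0 0 0 0 0
0 0 0 0 0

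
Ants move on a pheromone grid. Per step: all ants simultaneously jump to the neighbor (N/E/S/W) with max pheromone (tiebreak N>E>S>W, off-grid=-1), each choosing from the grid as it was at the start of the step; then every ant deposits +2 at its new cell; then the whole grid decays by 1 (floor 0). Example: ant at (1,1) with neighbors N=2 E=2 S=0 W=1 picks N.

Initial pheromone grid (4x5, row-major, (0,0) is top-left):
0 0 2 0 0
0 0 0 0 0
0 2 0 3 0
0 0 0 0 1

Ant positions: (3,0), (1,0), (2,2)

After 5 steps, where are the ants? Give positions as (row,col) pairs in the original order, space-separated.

Step 1: ant0:(3,0)->N->(2,0) | ant1:(1,0)->N->(0,0) | ant2:(2,2)->E->(2,3)
  grid max=4 at (2,3)
Step 2: ant0:(2,0)->E->(2,1) | ant1:(0,0)->E->(0,1) | ant2:(2,3)->N->(1,3)
  grid max=3 at (2,3)
Step 3: ant0:(2,1)->N->(1,1) | ant1:(0,1)->E->(0,2) | ant2:(1,3)->S->(2,3)
  grid max=4 at (2,3)
Step 4: ant0:(1,1)->S->(2,1) | ant1:(0,2)->E->(0,3) | ant2:(2,3)->N->(1,3)
  grid max=3 at (2,3)
Step 5: ant0:(2,1)->N->(1,1) | ant1:(0,3)->S->(1,3) | ant2:(1,3)->S->(2,3)
  grid max=4 at (2,3)

(1,1) (1,3) (2,3)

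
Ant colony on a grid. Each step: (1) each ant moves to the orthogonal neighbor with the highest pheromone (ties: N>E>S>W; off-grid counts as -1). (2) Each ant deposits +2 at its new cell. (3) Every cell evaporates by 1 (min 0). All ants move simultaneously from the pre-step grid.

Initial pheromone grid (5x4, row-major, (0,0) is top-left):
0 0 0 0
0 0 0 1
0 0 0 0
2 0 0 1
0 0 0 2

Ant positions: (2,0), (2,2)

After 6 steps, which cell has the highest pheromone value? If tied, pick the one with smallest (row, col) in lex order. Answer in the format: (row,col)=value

Step 1: ant0:(2,0)->S->(3,0) | ant1:(2,2)->N->(1,2)
  grid max=3 at (3,0)
Step 2: ant0:(3,0)->N->(2,0) | ant1:(1,2)->N->(0,2)
  grid max=2 at (3,0)
Step 3: ant0:(2,0)->S->(3,0) | ant1:(0,2)->E->(0,3)
  grid max=3 at (3,0)
Step 4: ant0:(3,0)->N->(2,0) | ant1:(0,3)->S->(1,3)
  grid max=2 at (3,0)
Step 5: ant0:(2,0)->S->(3,0) | ant1:(1,3)->N->(0,3)
  grid max=3 at (3,0)
Step 6: ant0:(3,0)->N->(2,0) | ant1:(0,3)->S->(1,3)
  grid max=2 at (3,0)
Final grid:
  0 0 0 0
  0 0 0 1
  1 0 0 0
  2 0 0 0
  0 0 0 0
Max pheromone 2 at (3,0)

Answer: (3,0)=2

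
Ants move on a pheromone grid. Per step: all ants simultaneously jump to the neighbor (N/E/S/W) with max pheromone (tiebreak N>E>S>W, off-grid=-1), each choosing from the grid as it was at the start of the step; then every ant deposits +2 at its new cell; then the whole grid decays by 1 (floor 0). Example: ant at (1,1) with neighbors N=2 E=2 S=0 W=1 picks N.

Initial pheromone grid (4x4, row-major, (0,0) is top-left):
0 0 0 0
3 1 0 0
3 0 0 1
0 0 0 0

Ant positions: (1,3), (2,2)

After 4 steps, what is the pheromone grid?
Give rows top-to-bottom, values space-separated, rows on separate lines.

After step 1: ants at (2,3),(2,3)
  0 0 0 0
  2 0 0 0
  2 0 0 4
  0 0 0 0
After step 2: ants at (1,3),(1,3)
  0 0 0 0
  1 0 0 3
  1 0 0 3
  0 0 0 0
After step 3: ants at (2,3),(2,3)
  0 0 0 0
  0 0 0 2
  0 0 0 6
  0 0 0 0
After step 4: ants at (1,3),(1,3)
  0 0 0 0
  0 0 0 5
  0 0 0 5
  0 0 0 0

0 0 0 0
0 0 0 5
0 0 0 5
0 0 0 0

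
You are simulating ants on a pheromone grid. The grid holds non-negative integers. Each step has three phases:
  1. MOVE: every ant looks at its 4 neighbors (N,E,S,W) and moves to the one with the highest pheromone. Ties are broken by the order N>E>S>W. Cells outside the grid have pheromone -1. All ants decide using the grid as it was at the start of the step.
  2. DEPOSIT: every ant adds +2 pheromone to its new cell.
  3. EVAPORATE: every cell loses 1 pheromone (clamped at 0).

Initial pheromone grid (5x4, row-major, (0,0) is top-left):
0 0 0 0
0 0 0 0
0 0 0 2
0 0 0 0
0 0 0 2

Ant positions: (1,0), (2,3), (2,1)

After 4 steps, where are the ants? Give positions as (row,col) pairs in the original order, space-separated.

Step 1: ant0:(1,0)->N->(0,0) | ant1:(2,3)->N->(1,3) | ant2:(2,1)->N->(1,1)
  grid max=1 at (0,0)
Step 2: ant0:(0,0)->E->(0,1) | ant1:(1,3)->S->(2,3) | ant2:(1,1)->N->(0,1)
  grid max=3 at (0,1)
Step 3: ant0:(0,1)->E->(0,2) | ant1:(2,3)->N->(1,3) | ant2:(0,1)->E->(0,2)
  grid max=3 at (0,2)
Step 4: ant0:(0,2)->W->(0,1) | ant1:(1,3)->S->(2,3) | ant2:(0,2)->W->(0,1)
  grid max=5 at (0,1)

(0,1) (2,3) (0,1)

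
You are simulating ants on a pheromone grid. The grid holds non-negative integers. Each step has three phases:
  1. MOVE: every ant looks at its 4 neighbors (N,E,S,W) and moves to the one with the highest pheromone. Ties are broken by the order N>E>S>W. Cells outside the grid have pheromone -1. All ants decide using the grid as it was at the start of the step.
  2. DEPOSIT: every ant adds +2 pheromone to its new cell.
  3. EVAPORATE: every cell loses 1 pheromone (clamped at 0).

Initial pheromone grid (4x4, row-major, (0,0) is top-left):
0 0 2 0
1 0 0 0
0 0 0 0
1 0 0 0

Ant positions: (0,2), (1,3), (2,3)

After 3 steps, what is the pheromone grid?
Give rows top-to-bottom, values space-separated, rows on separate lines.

After step 1: ants at (0,3),(0,3),(1,3)
  0 0 1 3
  0 0 0 1
  0 0 0 0
  0 0 0 0
After step 2: ants at (1,3),(1,3),(0,3)
  0 0 0 4
  0 0 0 4
  0 0 0 0
  0 0 0 0
After step 3: ants at (0,3),(0,3),(1,3)
  0 0 0 7
  0 0 0 5
  0 0 0 0
  0 0 0 0

0 0 0 7
0 0 0 5
0 0 0 0
0 0 0 0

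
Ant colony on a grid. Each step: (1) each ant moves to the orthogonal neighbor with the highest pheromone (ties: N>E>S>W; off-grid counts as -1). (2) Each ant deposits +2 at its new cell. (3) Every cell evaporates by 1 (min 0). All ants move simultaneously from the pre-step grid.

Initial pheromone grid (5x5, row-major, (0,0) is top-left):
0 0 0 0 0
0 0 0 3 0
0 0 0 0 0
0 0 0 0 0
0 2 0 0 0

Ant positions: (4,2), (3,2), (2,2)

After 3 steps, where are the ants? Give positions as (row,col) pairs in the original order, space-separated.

Step 1: ant0:(4,2)->W->(4,1) | ant1:(3,2)->N->(2,2) | ant2:(2,2)->N->(1,2)
  grid max=3 at (4,1)
Step 2: ant0:(4,1)->N->(3,1) | ant1:(2,2)->N->(1,2) | ant2:(1,2)->E->(1,3)
  grid max=3 at (1,3)
Step 3: ant0:(3,1)->S->(4,1) | ant1:(1,2)->E->(1,3) | ant2:(1,3)->W->(1,2)
  grid max=4 at (1,3)

(4,1) (1,3) (1,2)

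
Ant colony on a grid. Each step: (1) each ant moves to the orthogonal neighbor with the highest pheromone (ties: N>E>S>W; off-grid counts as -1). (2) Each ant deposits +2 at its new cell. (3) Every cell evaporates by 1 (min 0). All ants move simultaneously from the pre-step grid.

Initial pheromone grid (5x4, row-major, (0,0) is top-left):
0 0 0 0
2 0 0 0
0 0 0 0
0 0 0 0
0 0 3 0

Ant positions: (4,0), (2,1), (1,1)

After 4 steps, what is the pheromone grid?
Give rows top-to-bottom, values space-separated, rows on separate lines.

After step 1: ants at (3,0),(1,1),(1,0)
  0 0 0 0
  3 1 0 0
  0 0 0 0
  1 0 0 0
  0 0 2 0
After step 2: ants at (2,0),(1,0),(1,1)
  0 0 0 0
  4 2 0 0
  1 0 0 0
  0 0 0 0
  0 0 1 0
After step 3: ants at (1,0),(1,1),(1,0)
  0 0 0 0
  7 3 0 0
  0 0 0 0
  0 0 0 0
  0 0 0 0
After step 4: ants at (1,1),(1,0),(1,1)
  0 0 0 0
  8 6 0 0
  0 0 0 0
  0 0 0 0
  0 0 0 0

0 0 0 0
8 6 0 0
0 0 0 0
0 0 0 0
0 0 0 0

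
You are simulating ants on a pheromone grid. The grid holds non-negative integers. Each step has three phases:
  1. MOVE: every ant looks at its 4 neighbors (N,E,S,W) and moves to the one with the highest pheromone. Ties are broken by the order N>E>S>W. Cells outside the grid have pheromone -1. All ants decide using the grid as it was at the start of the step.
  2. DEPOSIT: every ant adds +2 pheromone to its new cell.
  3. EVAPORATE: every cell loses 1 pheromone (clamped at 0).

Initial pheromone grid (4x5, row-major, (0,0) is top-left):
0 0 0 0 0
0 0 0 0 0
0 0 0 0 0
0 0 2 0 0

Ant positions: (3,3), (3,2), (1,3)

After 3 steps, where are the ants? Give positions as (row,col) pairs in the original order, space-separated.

Step 1: ant0:(3,3)->W->(3,2) | ant1:(3,2)->N->(2,2) | ant2:(1,3)->N->(0,3)
  grid max=3 at (3,2)
Step 2: ant0:(3,2)->N->(2,2) | ant1:(2,2)->S->(3,2) | ant2:(0,3)->E->(0,4)
  grid max=4 at (3,2)
Step 3: ant0:(2,2)->S->(3,2) | ant1:(3,2)->N->(2,2) | ant2:(0,4)->S->(1,4)
  grid max=5 at (3,2)

(3,2) (2,2) (1,4)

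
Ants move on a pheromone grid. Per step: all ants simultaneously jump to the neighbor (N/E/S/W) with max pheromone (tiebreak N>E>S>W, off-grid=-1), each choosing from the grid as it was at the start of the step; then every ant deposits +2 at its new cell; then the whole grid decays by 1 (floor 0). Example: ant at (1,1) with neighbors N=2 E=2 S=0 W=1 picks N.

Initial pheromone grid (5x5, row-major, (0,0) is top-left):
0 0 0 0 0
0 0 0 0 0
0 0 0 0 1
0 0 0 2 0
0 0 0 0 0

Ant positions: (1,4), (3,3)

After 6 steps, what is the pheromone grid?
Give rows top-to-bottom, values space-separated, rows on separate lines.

After step 1: ants at (2,4),(2,3)
  0 0 0 0 0
  0 0 0 0 0
  0 0 0 1 2
  0 0 0 1 0
  0 0 0 0 0
After step 2: ants at (2,3),(2,4)
  0 0 0 0 0
  0 0 0 0 0
  0 0 0 2 3
  0 0 0 0 0
  0 0 0 0 0
After step 3: ants at (2,4),(2,3)
  0 0 0 0 0
  0 0 0 0 0
  0 0 0 3 4
  0 0 0 0 0
  0 0 0 0 0
After step 4: ants at (2,3),(2,4)
  0 0 0 0 0
  0 0 0 0 0
  0 0 0 4 5
  0 0 0 0 0
  0 0 0 0 0
After step 5: ants at (2,4),(2,3)
  0 0 0 0 0
  0 0 0 0 0
  0 0 0 5 6
  0 0 0 0 0
  0 0 0 0 0
After step 6: ants at (2,3),(2,4)
  0 0 0 0 0
  0 0 0 0 0
  0 0 0 6 7
  0 0 0 0 0
  0 0 0 0 0

0 0 0 0 0
0 0 0 0 0
0 0 0 6 7
0 0 0 0 0
0 0 0 0 0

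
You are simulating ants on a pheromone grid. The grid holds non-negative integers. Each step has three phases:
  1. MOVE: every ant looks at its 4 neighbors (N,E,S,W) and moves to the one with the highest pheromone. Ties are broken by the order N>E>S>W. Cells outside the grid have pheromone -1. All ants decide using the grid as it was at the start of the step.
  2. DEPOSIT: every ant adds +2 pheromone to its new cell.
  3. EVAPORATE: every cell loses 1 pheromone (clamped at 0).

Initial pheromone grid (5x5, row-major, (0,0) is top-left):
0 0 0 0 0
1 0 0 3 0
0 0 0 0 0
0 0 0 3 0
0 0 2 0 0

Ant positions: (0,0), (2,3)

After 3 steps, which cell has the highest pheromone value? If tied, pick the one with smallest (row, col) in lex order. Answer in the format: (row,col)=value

Answer: (1,3)=4

Derivation:
Step 1: ant0:(0,0)->S->(1,0) | ant1:(2,3)->N->(1,3)
  grid max=4 at (1,3)
Step 2: ant0:(1,0)->N->(0,0) | ant1:(1,3)->N->(0,3)
  grid max=3 at (1,3)
Step 3: ant0:(0,0)->S->(1,0) | ant1:(0,3)->S->(1,3)
  grid max=4 at (1,3)
Final grid:
  0 0 0 0 0
  2 0 0 4 0
  0 0 0 0 0
  0 0 0 0 0
  0 0 0 0 0
Max pheromone 4 at (1,3)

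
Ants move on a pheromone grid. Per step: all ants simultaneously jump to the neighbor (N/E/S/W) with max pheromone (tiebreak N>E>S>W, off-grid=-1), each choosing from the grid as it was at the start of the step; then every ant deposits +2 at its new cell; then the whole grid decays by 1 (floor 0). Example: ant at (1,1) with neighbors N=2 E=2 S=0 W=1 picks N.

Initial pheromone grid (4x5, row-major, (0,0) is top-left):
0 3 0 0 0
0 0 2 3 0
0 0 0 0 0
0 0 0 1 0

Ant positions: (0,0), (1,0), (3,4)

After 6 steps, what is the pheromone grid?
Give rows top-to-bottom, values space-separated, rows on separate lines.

After step 1: ants at (0,1),(0,0),(3,3)
  1 4 0 0 0
  0 0 1 2 0
  0 0 0 0 0
  0 0 0 2 0
After step 2: ants at (0,0),(0,1),(2,3)
  2 5 0 0 0
  0 0 0 1 0
  0 0 0 1 0
  0 0 0 1 0
After step 3: ants at (0,1),(0,0),(1,3)
  3 6 0 0 0
  0 0 0 2 0
  0 0 0 0 0
  0 0 0 0 0
After step 4: ants at (0,0),(0,1),(0,3)
  4 7 0 1 0
  0 0 0 1 0
  0 0 0 0 0
  0 0 0 0 0
After step 5: ants at (0,1),(0,0),(1,3)
  5 8 0 0 0
  0 0 0 2 0
  0 0 0 0 0
  0 0 0 0 0
After step 6: ants at (0,0),(0,1),(0,3)
  6 9 0 1 0
  0 0 0 1 0
  0 0 0 0 0
  0 0 0 0 0

6 9 0 1 0
0 0 0 1 0
0 0 0 0 0
0 0 0 0 0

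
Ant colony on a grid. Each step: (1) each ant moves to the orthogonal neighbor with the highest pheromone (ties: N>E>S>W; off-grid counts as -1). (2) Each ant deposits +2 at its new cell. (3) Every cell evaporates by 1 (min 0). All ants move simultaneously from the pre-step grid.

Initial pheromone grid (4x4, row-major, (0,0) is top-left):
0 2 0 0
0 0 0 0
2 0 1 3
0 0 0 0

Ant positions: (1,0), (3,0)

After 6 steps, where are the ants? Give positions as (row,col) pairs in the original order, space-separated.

Step 1: ant0:(1,0)->S->(2,0) | ant1:(3,0)->N->(2,0)
  grid max=5 at (2,0)
Step 2: ant0:(2,0)->N->(1,0) | ant1:(2,0)->N->(1,0)
  grid max=4 at (2,0)
Step 3: ant0:(1,0)->S->(2,0) | ant1:(1,0)->S->(2,0)
  grid max=7 at (2,0)
Step 4: ant0:(2,0)->N->(1,0) | ant1:(2,0)->N->(1,0)
  grid max=6 at (2,0)
Step 5: ant0:(1,0)->S->(2,0) | ant1:(1,0)->S->(2,0)
  grid max=9 at (2,0)
Step 6: ant0:(2,0)->N->(1,0) | ant1:(2,0)->N->(1,0)
  grid max=8 at (2,0)

(1,0) (1,0)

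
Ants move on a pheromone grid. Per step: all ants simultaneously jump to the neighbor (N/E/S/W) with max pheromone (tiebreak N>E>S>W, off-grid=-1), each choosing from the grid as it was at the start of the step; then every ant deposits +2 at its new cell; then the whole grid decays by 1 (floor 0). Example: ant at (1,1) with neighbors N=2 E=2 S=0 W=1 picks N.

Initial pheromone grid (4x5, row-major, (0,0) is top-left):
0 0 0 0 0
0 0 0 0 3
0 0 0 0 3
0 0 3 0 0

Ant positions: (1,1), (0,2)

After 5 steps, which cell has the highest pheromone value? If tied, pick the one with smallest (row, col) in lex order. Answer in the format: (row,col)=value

Step 1: ant0:(1,1)->N->(0,1) | ant1:(0,2)->E->(0,3)
  grid max=2 at (1,4)
Step 2: ant0:(0,1)->E->(0,2) | ant1:(0,3)->E->(0,4)
  grid max=1 at (0,2)
Step 3: ant0:(0,2)->E->(0,3) | ant1:(0,4)->S->(1,4)
  grid max=2 at (1,4)
Step 4: ant0:(0,3)->E->(0,4) | ant1:(1,4)->N->(0,4)
  grid max=3 at (0,4)
Step 5: ant0:(0,4)->S->(1,4) | ant1:(0,4)->S->(1,4)
  grid max=4 at (1,4)
Final grid:
  0 0 0 0 2
  0 0 0 0 4
  0 0 0 0 0
  0 0 0 0 0
Max pheromone 4 at (1,4)

Answer: (1,4)=4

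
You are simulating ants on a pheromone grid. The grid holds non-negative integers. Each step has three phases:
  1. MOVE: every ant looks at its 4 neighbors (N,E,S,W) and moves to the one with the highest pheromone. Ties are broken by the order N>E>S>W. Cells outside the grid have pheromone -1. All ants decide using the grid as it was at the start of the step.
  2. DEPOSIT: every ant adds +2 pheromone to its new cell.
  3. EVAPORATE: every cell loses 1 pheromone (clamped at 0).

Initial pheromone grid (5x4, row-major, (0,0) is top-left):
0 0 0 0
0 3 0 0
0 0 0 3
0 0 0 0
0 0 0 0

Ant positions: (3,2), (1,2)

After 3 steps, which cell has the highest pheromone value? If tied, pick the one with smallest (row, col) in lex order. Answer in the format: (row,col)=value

Step 1: ant0:(3,2)->N->(2,2) | ant1:(1,2)->W->(1,1)
  grid max=4 at (1,1)
Step 2: ant0:(2,2)->E->(2,3) | ant1:(1,1)->N->(0,1)
  grid max=3 at (1,1)
Step 3: ant0:(2,3)->N->(1,3) | ant1:(0,1)->S->(1,1)
  grid max=4 at (1,1)
Final grid:
  0 0 0 0
  0 4 0 1
  0 0 0 2
  0 0 0 0
  0 0 0 0
Max pheromone 4 at (1,1)

Answer: (1,1)=4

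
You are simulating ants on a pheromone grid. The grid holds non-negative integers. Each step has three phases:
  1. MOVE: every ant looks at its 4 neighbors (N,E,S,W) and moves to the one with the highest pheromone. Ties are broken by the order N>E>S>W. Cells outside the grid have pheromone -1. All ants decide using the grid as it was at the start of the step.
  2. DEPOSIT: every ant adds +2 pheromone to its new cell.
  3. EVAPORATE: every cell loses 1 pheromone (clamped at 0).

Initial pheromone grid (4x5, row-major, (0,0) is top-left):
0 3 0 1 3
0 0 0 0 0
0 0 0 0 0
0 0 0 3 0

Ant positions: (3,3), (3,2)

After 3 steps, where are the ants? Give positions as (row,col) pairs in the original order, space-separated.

Step 1: ant0:(3,3)->N->(2,3) | ant1:(3,2)->E->(3,3)
  grid max=4 at (3,3)
Step 2: ant0:(2,3)->S->(3,3) | ant1:(3,3)->N->(2,3)
  grid max=5 at (3,3)
Step 3: ant0:(3,3)->N->(2,3) | ant1:(2,3)->S->(3,3)
  grid max=6 at (3,3)

(2,3) (3,3)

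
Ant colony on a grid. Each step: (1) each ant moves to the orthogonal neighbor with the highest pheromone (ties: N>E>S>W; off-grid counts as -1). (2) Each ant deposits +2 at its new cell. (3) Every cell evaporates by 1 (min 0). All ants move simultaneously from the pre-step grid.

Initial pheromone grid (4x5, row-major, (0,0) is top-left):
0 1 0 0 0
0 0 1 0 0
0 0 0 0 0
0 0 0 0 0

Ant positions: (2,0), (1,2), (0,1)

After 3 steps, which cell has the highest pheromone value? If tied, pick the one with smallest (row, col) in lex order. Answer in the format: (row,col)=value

Step 1: ant0:(2,0)->N->(1,0) | ant1:(1,2)->N->(0,2) | ant2:(0,1)->E->(0,2)
  grid max=3 at (0,2)
Step 2: ant0:(1,0)->N->(0,0) | ant1:(0,2)->E->(0,3) | ant2:(0,2)->E->(0,3)
  grid max=3 at (0,3)
Step 3: ant0:(0,0)->E->(0,1) | ant1:(0,3)->W->(0,2) | ant2:(0,3)->W->(0,2)
  grid max=5 at (0,2)
Final grid:
  0 1 5 2 0
  0 0 0 0 0
  0 0 0 0 0
  0 0 0 0 0
Max pheromone 5 at (0,2)

Answer: (0,2)=5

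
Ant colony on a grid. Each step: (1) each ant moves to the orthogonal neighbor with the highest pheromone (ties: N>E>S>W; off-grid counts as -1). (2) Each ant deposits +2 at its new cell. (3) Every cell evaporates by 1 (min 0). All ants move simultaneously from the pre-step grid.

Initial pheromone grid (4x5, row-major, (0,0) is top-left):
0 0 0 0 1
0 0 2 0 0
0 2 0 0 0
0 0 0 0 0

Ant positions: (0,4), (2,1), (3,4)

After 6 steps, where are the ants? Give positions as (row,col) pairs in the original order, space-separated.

Step 1: ant0:(0,4)->S->(1,4) | ant1:(2,1)->N->(1,1) | ant2:(3,4)->N->(2,4)
  grid max=1 at (1,1)
Step 2: ant0:(1,4)->S->(2,4) | ant1:(1,1)->E->(1,2) | ant2:(2,4)->N->(1,4)
  grid max=2 at (1,2)
Step 3: ant0:(2,4)->N->(1,4) | ant1:(1,2)->N->(0,2) | ant2:(1,4)->S->(2,4)
  grid max=3 at (1,4)
Step 4: ant0:(1,4)->S->(2,4) | ant1:(0,2)->S->(1,2) | ant2:(2,4)->N->(1,4)
  grid max=4 at (1,4)
Step 5: ant0:(2,4)->N->(1,4) | ant1:(1,2)->N->(0,2) | ant2:(1,4)->S->(2,4)
  grid max=5 at (1,4)
Step 6: ant0:(1,4)->S->(2,4) | ant1:(0,2)->S->(1,2) | ant2:(2,4)->N->(1,4)
  grid max=6 at (1,4)

(2,4) (1,2) (1,4)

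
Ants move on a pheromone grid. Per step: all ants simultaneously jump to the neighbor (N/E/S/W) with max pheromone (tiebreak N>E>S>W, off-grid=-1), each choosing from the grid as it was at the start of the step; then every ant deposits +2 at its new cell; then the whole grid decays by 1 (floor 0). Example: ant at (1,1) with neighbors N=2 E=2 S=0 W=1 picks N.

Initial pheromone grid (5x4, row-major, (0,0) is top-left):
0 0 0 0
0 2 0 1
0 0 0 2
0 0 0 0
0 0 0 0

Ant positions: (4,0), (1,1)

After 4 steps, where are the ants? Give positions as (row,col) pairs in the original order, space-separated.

Step 1: ant0:(4,0)->N->(3,0) | ant1:(1,1)->N->(0,1)
  grid max=1 at (0,1)
Step 2: ant0:(3,0)->N->(2,0) | ant1:(0,1)->S->(1,1)
  grid max=2 at (1,1)
Step 3: ant0:(2,0)->N->(1,0) | ant1:(1,1)->N->(0,1)
  grid max=1 at (0,1)
Step 4: ant0:(1,0)->E->(1,1) | ant1:(0,1)->S->(1,1)
  grid max=4 at (1,1)

(1,1) (1,1)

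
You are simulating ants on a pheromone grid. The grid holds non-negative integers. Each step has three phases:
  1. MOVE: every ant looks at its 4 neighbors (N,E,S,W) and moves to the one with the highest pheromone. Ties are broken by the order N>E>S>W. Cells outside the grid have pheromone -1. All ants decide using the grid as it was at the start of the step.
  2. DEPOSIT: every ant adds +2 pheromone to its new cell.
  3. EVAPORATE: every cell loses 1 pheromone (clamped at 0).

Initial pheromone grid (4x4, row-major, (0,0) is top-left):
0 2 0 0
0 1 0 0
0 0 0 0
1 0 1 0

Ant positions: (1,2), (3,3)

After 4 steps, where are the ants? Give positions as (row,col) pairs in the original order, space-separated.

Step 1: ant0:(1,2)->W->(1,1) | ant1:(3,3)->W->(3,2)
  grid max=2 at (1,1)
Step 2: ant0:(1,1)->N->(0,1) | ant1:(3,2)->N->(2,2)
  grid max=2 at (0,1)
Step 3: ant0:(0,1)->S->(1,1) | ant1:(2,2)->S->(3,2)
  grid max=2 at (1,1)
Step 4: ant0:(1,1)->N->(0,1) | ant1:(3,2)->N->(2,2)
  grid max=2 at (0,1)

(0,1) (2,2)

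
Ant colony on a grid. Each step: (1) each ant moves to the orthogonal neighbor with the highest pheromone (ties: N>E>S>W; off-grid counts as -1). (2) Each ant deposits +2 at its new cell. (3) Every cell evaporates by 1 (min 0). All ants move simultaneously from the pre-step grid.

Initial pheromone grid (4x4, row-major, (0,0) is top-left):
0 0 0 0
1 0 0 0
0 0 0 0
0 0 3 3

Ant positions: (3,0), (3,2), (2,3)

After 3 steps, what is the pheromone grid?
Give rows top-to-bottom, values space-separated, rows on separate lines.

After step 1: ants at (2,0),(3,3),(3,3)
  0 0 0 0
  0 0 0 0
  1 0 0 0
  0 0 2 6
After step 2: ants at (1,0),(3,2),(3,2)
  0 0 0 0
  1 0 0 0
  0 0 0 0
  0 0 5 5
After step 3: ants at (0,0),(3,3),(3,3)
  1 0 0 0
  0 0 0 0
  0 0 0 0
  0 0 4 8

1 0 0 0
0 0 0 0
0 0 0 0
0 0 4 8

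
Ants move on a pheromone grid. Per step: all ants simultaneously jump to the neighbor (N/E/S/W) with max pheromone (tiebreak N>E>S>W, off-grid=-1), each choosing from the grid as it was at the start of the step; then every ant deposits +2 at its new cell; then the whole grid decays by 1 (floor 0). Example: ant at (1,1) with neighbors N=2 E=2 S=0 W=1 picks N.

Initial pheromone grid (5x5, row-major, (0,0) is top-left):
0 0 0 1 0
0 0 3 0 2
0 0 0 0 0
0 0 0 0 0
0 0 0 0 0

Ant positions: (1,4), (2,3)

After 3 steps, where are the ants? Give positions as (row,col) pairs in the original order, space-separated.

Step 1: ant0:(1,4)->N->(0,4) | ant1:(2,3)->N->(1,3)
  grid max=2 at (1,2)
Step 2: ant0:(0,4)->S->(1,4) | ant1:(1,3)->W->(1,2)
  grid max=3 at (1,2)
Step 3: ant0:(1,4)->N->(0,4) | ant1:(1,2)->N->(0,2)
  grid max=2 at (1,2)

(0,4) (0,2)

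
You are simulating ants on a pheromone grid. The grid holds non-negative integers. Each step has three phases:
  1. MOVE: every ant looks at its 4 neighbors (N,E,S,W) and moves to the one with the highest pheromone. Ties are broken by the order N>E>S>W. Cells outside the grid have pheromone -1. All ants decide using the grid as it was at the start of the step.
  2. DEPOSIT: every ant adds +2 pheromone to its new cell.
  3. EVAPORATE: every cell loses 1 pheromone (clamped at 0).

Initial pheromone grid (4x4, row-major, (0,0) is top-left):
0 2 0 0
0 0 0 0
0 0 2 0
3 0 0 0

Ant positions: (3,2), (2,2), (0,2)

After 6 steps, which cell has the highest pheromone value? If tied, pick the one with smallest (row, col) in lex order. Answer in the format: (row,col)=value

Answer: (2,2)=12

Derivation:
Step 1: ant0:(3,2)->N->(2,2) | ant1:(2,2)->N->(1,2) | ant2:(0,2)->W->(0,1)
  grid max=3 at (0,1)
Step 2: ant0:(2,2)->N->(1,2) | ant1:(1,2)->S->(2,2) | ant2:(0,1)->E->(0,2)
  grid max=4 at (2,2)
Step 3: ant0:(1,2)->S->(2,2) | ant1:(2,2)->N->(1,2) | ant2:(0,2)->S->(1,2)
  grid max=5 at (1,2)
Step 4: ant0:(2,2)->N->(1,2) | ant1:(1,2)->S->(2,2) | ant2:(1,2)->S->(2,2)
  grid max=8 at (2,2)
Step 5: ant0:(1,2)->S->(2,2) | ant1:(2,2)->N->(1,2) | ant2:(2,2)->N->(1,2)
  grid max=9 at (1,2)
Step 6: ant0:(2,2)->N->(1,2) | ant1:(1,2)->S->(2,2) | ant2:(1,2)->S->(2,2)
  grid max=12 at (2,2)
Final grid:
  0 0 0 0
  0 0 10 0
  0 0 12 0
  0 0 0 0
Max pheromone 12 at (2,2)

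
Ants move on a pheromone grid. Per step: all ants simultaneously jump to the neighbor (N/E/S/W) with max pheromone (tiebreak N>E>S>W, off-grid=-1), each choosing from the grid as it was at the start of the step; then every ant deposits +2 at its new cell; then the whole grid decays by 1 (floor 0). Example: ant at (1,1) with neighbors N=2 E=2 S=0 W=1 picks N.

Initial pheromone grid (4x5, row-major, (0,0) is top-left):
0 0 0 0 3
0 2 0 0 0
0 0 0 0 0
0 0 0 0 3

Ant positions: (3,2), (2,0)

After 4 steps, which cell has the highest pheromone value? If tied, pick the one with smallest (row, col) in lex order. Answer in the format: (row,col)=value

Answer: (1,1)=4

Derivation:
Step 1: ant0:(3,2)->N->(2,2) | ant1:(2,0)->N->(1,0)
  grid max=2 at (0,4)
Step 2: ant0:(2,2)->N->(1,2) | ant1:(1,0)->E->(1,1)
  grid max=2 at (1,1)
Step 3: ant0:(1,2)->W->(1,1) | ant1:(1,1)->E->(1,2)
  grid max=3 at (1,1)
Step 4: ant0:(1,1)->E->(1,2) | ant1:(1,2)->W->(1,1)
  grid max=4 at (1,1)
Final grid:
  0 0 0 0 0
  0 4 3 0 0
  0 0 0 0 0
  0 0 0 0 0
Max pheromone 4 at (1,1)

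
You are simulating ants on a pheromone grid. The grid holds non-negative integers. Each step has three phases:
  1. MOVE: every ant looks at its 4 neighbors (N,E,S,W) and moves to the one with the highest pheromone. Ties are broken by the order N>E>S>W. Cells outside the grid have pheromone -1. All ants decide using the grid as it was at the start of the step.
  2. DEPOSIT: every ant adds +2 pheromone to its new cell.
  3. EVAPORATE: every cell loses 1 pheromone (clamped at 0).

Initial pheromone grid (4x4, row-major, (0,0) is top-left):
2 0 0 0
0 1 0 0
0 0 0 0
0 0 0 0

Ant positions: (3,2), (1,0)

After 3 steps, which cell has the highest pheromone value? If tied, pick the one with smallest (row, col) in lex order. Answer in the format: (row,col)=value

Step 1: ant0:(3,2)->N->(2,2) | ant1:(1,0)->N->(0,0)
  grid max=3 at (0,0)
Step 2: ant0:(2,2)->N->(1,2) | ant1:(0,0)->E->(0,1)
  grid max=2 at (0,0)
Step 3: ant0:(1,2)->N->(0,2) | ant1:(0,1)->W->(0,0)
  grid max=3 at (0,0)
Final grid:
  3 0 1 0
  0 0 0 0
  0 0 0 0
  0 0 0 0
Max pheromone 3 at (0,0)

Answer: (0,0)=3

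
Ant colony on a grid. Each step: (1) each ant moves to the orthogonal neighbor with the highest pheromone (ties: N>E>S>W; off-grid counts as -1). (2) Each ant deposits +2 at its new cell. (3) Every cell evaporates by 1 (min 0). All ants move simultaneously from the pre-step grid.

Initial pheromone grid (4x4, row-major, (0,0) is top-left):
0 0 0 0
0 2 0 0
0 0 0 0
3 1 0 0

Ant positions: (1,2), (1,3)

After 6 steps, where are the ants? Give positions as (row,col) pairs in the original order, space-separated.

Step 1: ant0:(1,2)->W->(1,1) | ant1:(1,3)->N->(0,3)
  grid max=3 at (1,1)
Step 2: ant0:(1,1)->N->(0,1) | ant1:(0,3)->S->(1,3)
  grid max=2 at (1,1)
Step 3: ant0:(0,1)->S->(1,1) | ant1:(1,3)->N->(0,3)
  grid max=3 at (1,1)
Step 4: ant0:(1,1)->N->(0,1) | ant1:(0,3)->S->(1,3)
  grid max=2 at (1,1)
Step 5: ant0:(0,1)->S->(1,1) | ant1:(1,3)->N->(0,3)
  grid max=3 at (1,1)
Step 6: ant0:(1,1)->N->(0,1) | ant1:(0,3)->S->(1,3)
  grid max=2 at (1,1)

(0,1) (1,3)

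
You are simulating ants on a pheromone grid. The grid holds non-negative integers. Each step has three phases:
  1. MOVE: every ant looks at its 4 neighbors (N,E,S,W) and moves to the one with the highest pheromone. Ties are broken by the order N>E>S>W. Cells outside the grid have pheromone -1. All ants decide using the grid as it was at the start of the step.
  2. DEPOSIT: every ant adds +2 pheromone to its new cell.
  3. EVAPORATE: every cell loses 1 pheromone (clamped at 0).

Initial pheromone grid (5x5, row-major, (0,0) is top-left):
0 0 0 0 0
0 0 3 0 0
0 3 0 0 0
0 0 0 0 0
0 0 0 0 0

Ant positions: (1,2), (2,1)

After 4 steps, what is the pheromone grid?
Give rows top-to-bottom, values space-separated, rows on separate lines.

After step 1: ants at (0,2),(1,1)
  0 0 1 0 0
  0 1 2 0 0
  0 2 0 0 0
  0 0 0 0 0
  0 0 0 0 0
After step 2: ants at (1,2),(1,2)
  0 0 0 0 0
  0 0 5 0 0
  0 1 0 0 0
  0 0 0 0 0
  0 0 0 0 0
After step 3: ants at (0,2),(0,2)
  0 0 3 0 0
  0 0 4 0 0
  0 0 0 0 0
  0 0 0 0 0
  0 0 0 0 0
After step 4: ants at (1,2),(1,2)
  0 0 2 0 0
  0 0 7 0 0
  0 0 0 0 0
  0 0 0 0 0
  0 0 0 0 0

0 0 2 0 0
0 0 7 0 0
0 0 0 0 0
0 0 0 0 0
0 0 0 0 0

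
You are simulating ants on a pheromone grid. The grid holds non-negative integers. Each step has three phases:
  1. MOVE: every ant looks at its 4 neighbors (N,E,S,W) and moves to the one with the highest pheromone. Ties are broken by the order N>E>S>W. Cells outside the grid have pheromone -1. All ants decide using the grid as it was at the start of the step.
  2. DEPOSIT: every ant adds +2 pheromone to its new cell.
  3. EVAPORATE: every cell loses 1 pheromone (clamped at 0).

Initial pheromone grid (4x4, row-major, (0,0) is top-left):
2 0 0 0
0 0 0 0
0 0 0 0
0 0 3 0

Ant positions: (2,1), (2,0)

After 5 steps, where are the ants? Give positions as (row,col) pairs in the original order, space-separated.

Step 1: ant0:(2,1)->N->(1,1) | ant1:(2,0)->N->(1,0)
  grid max=2 at (3,2)
Step 2: ant0:(1,1)->W->(1,0) | ant1:(1,0)->N->(0,0)
  grid max=2 at (0,0)
Step 3: ant0:(1,0)->N->(0,0) | ant1:(0,0)->S->(1,0)
  grid max=3 at (0,0)
Step 4: ant0:(0,0)->S->(1,0) | ant1:(1,0)->N->(0,0)
  grid max=4 at (0,0)
Step 5: ant0:(1,0)->N->(0,0) | ant1:(0,0)->S->(1,0)
  grid max=5 at (0,0)

(0,0) (1,0)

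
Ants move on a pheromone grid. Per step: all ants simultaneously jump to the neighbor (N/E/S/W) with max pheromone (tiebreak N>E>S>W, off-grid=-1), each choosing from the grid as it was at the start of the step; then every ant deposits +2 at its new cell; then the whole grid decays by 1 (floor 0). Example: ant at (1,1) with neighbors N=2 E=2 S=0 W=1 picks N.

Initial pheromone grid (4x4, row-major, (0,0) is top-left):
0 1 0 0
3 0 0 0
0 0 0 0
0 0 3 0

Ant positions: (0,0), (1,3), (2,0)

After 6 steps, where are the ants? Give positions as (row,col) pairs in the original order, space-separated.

Step 1: ant0:(0,0)->S->(1,0) | ant1:(1,3)->N->(0,3) | ant2:(2,0)->N->(1,0)
  grid max=6 at (1,0)
Step 2: ant0:(1,0)->N->(0,0) | ant1:(0,3)->S->(1,3) | ant2:(1,0)->N->(0,0)
  grid max=5 at (1,0)
Step 3: ant0:(0,0)->S->(1,0) | ant1:(1,3)->N->(0,3) | ant2:(0,0)->S->(1,0)
  grid max=8 at (1,0)
Step 4: ant0:(1,0)->N->(0,0) | ant1:(0,3)->S->(1,3) | ant2:(1,0)->N->(0,0)
  grid max=7 at (1,0)
Step 5: ant0:(0,0)->S->(1,0) | ant1:(1,3)->N->(0,3) | ant2:(0,0)->S->(1,0)
  grid max=10 at (1,0)
Step 6: ant0:(1,0)->N->(0,0) | ant1:(0,3)->S->(1,3) | ant2:(1,0)->N->(0,0)
  grid max=9 at (1,0)

(0,0) (1,3) (0,0)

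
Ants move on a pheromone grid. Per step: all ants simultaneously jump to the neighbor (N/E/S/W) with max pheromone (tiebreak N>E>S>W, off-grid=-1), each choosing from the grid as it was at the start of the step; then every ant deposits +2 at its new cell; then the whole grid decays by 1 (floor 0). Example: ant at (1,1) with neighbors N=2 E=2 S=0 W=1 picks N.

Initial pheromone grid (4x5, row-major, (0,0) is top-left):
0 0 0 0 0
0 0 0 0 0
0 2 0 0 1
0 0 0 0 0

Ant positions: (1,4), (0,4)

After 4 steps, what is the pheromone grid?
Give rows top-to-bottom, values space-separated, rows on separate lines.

After step 1: ants at (2,4),(1,4)
  0 0 0 0 0
  0 0 0 0 1
  0 1 0 0 2
  0 0 0 0 0
After step 2: ants at (1,4),(2,4)
  0 0 0 0 0
  0 0 0 0 2
  0 0 0 0 3
  0 0 0 0 0
After step 3: ants at (2,4),(1,4)
  0 0 0 0 0
  0 0 0 0 3
  0 0 0 0 4
  0 0 0 0 0
After step 4: ants at (1,4),(2,4)
  0 0 0 0 0
  0 0 0 0 4
  0 0 0 0 5
  0 0 0 0 0

0 0 0 0 0
0 0 0 0 4
0 0 0 0 5
0 0 0 0 0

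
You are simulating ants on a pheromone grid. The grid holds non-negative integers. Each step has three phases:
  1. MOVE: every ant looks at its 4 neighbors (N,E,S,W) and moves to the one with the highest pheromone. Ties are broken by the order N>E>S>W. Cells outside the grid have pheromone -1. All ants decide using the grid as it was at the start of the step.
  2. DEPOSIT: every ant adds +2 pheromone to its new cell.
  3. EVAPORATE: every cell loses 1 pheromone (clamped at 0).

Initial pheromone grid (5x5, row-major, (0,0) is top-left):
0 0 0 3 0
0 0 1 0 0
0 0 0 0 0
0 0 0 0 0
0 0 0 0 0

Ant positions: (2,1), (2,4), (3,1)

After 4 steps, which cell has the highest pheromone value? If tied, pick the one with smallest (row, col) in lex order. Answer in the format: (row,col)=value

Step 1: ant0:(2,1)->N->(1,1) | ant1:(2,4)->N->(1,4) | ant2:(3,1)->N->(2,1)
  grid max=2 at (0,3)
Step 2: ant0:(1,1)->S->(2,1) | ant1:(1,4)->N->(0,4) | ant2:(2,1)->N->(1,1)
  grid max=2 at (1,1)
Step 3: ant0:(2,1)->N->(1,1) | ant1:(0,4)->W->(0,3) | ant2:(1,1)->S->(2,1)
  grid max=3 at (1,1)
Step 4: ant0:(1,1)->S->(2,1) | ant1:(0,3)->E->(0,4) | ant2:(2,1)->N->(1,1)
  grid max=4 at (1,1)
Final grid:
  0 0 0 1 1
  0 4 0 0 0
  0 4 0 0 0
  0 0 0 0 0
  0 0 0 0 0
Max pheromone 4 at (1,1)

Answer: (1,1)=4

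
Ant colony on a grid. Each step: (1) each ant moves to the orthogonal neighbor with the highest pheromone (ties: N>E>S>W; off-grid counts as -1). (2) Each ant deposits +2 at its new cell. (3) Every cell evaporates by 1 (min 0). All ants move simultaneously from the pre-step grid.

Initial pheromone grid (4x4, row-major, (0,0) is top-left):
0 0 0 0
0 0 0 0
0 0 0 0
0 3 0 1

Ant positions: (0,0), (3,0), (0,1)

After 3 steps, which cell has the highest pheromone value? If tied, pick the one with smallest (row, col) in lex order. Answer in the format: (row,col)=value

Step 1: ant0:(0,0)->E->(0,1) | ant1:(3,0)->E->(3,1) | ant2:(0,1)->E->(0,2)
  grid max=4 at (3,1)
Step 2: ant0:(0,1)->E->(0,2) | ant1:(3,1)->N->(2,1) | ant2:(0,2)->W->(0,1)
  grid max=3 at (3,1)
Step 3: ant0:(0,2)->W->(0,1) | ant1:(2,1)->S->(3,1) | ant2:(0,1)->E->(0,2)
  grid max=4 at (3,1)
Final grid:
  0 3 3 0
  0 0 0 0
  0 0 0 0
  0 4 0 0
Max pheromone 4 at (3,1)

Answer: (3,1)=4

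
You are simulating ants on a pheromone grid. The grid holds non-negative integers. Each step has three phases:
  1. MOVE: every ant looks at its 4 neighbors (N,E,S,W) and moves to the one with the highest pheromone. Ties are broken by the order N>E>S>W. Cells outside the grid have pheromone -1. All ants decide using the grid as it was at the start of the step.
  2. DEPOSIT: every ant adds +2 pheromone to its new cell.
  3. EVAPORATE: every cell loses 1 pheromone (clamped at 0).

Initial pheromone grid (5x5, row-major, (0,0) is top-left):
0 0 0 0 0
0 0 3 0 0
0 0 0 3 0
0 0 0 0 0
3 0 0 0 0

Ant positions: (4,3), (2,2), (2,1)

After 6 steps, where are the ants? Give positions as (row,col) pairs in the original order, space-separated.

Step 1: ant0:(4,3)->N->(3,3) | ant1:(2,2)->N->(1,2) | ant2:(2,1)->N->(1,1)
  grid max=4 at (1,2)
Step 2: ant0:(3,3)->N->(2,3) | ant1:(1,2)->W->(1,1) | ant2:(1,1)->E->(1,2)
  grid max=5 at (1,2)
Step 3: ant0:(2,3)->N->(1,3) | ant1:(1,1)->E->(1,2) | ant2:(1,2)->W->(1,1)
  grid max=6 at (1,2)
Step 4: ant0:(1,3)->W->(1,2) | ant1:(1,2)->W->(1,1) | ant2:(1,1)->E->(1,2)
  grid max=9 at (1,2)
Step 5: ant0:(1,2)->W->(1,1) | ant1:(1,1)->E->(1,2) | ant2:(1,2)->W->(1,1)
  grid max=10 at (1,2)
Step 6: ant0:(1,1)->E->(1,2) | ant1:(1,2)->W->(1,1) | ant2:(1,1)->E->(1,2)
  grid max=13 at (1,2)

(1,2) (1,1) (1,2)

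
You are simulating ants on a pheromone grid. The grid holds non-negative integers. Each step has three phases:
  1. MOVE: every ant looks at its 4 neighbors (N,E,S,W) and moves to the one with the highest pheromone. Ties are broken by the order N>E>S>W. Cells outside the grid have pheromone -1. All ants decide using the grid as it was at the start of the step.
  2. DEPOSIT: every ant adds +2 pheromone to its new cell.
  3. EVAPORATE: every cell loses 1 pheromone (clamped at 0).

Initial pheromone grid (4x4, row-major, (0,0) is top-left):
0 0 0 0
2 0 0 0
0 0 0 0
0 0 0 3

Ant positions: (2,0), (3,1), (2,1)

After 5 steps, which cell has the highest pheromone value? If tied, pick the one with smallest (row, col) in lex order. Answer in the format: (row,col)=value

Answer: (1,0)=11

Derivation:
Step 1: ant0:(2,0)->N->(1,0) | ant1:(3,1)->N->(2,1) | ant2:(2,1)->N->(1,1)
  grid max=3 at (1,0)
Step 2: ant0:(1,0)->E->(1,1) | ant1:(2,1)->N->(1,1) | ant2:(1,1)->W->(1,0)
  grid max=4 at (1,0)
Step 3: ant0:(1,1)->W->(1,0) | ant1:(1,1)->W->(1,0) | ant2:(1,0)->E->(1,1)
  grid max=7 at (1,0)
Step 4: ant0:(1,0)->E->(1,1) | ant1:(1,0)->E->(1,1) | ant2:(1,1)->W->(1,0)
  grid max=8 at (1,0)
Step 5: ant0:(1,1)->W->(1,0) | ant1:(1,1)->W->(1,0) | ant2:(1,0)->E->(1,1)
  grid max=11 at (1,0)
Final grid:
  0 0 0 0
  11 9 0 0
  0 0 0 0
  0 0 0 0
Max pheromone 11 at (1,0)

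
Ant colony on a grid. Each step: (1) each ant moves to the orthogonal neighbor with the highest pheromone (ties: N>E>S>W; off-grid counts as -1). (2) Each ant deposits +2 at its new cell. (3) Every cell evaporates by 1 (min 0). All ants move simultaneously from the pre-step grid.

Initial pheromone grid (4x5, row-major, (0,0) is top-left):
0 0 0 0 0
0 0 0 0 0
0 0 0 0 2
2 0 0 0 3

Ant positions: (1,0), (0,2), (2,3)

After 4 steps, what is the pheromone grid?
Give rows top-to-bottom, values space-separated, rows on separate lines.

After step 1: ants at (0,0),(0,3),(2,4)
  1 0 0 1 0
  0 0 0 0 0
  0 0 0 0 3
  1 0 0 0 2
After step 2: ants at (0,1),(0,4),(3,4)
  0 1 0 0 1
  0 0 0 0 0
  0 0 0 0 2
  0 0 0 0 3
After step 3: ants at (0,2),(1,4),(2,4)
  0 0 1 0 0
  0 0 0 0 1
  0 0 0 0 3
  0 0 0 0 2
After step 4: ants at (0,3),(2,4),(3,4)
  0 0 0 1 0
  0 0 0 0 0
  0 0 0 0 4
  0 0 0 0 3

0 0 0 1 0
0 0 0 0 0
0 0 0 0 4
0 0 0 0 3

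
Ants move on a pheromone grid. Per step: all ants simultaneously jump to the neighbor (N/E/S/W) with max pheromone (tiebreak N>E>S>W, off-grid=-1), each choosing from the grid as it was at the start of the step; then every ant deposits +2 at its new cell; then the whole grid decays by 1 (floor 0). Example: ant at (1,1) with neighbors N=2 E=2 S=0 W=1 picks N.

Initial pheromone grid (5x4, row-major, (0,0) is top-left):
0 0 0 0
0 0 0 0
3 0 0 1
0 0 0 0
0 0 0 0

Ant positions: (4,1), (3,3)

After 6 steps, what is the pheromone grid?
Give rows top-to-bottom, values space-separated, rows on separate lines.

After step 1: ants at (3,1),(2,3)
  0 0 0 0
  0 0 0 0
  2 0 0 2
  0 1 0 0
  0 0 0 0
After step 2: ants at (2,1),(1,3)
  0 0 0 0
  0 0 0 1
  1 1 0 1
  0 0 0 0
  0 0 0 0
After step 3: ants at (2,0),(2,3)
  0 0 0 0
  0 0 0 0
  2 0 0 2
  0 0 0 0
  0 0 0 0
After step 4: ants at (1,0),(1,3)
  0 0 0 0
  1 0 0 1
  1 0 0 1
  0 0 0 0
  0 0 0 0
After step 5: ants at (2,0),(2,3)
  0 0 0 0
  0 0 0 0
  2 0 0 2
  0 0 0 0
  0 0 0 0
After step 6: ants at (1,0),(1,3)
  0 0 0 0
  1 0 0 1
  1 0 0 1
  0 0 0 0
  0 0 0 0

0 0 0 0
1 0 0 1
1 0 0 1
0 0 0 0
0 0 0 0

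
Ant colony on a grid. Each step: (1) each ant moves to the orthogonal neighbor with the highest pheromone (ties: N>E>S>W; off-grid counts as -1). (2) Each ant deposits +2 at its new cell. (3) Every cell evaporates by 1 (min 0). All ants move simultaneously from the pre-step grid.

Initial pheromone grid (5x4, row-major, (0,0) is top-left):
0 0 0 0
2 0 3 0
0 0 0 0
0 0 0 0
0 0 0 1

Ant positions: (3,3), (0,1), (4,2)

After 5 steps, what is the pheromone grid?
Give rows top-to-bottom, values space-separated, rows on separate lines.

After step 1: ants at (4,3),(0,2),(4,3)
  0 0 1 0
  1 0 2 0
  0 0 0 0
  0 0 0 0
  0 0 0 4
After step 2: ants at (3,3),(1,2),(3,3)
  0 0 0 0
  0 0 3 0
  0 0 0 0
  0 0 0 3
  0 0 0 3
After step 3: ants at (4,3),(0,2),(4,3)
  0 0 1 0
  0 0 2 0
  0 0 0 0
  0 0 0 2
  0 0 0 6
After step 4: ants at (3,3),(1,2),(3,3)
  0 0 0 0
  0 0 3 0
  0 0 0 0
  0 0 0 5
  0 0 0 5
After step 5: ants at (4,3),(0,2),(4,3)
  0 0 1 0
  0 0 2 0
  0 0 0 0
  0 0 0 4
  0 0 0 8

0 0 1 0
0 0 2 0
0 0 0 0
0 0 0 4
0 0 0 8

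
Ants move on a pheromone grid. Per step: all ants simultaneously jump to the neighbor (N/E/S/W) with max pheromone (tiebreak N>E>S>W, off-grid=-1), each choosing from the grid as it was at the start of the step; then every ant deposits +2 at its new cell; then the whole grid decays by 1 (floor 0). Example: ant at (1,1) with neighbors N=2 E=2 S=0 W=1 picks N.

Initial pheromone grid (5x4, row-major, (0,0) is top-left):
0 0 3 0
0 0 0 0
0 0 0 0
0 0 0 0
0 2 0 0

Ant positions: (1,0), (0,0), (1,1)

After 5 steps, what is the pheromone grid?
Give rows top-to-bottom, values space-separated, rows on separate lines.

After step 1: ants at (0,0),(0,1),(0,1)
  1 3 2 0
  0 0 0 0
  0 0 0 0
  0 0 0 0
  0 1 0 0
After step 2: ants at (0,1),(0,2),(0,2)
  0 4 5 0
  0 0 0 0
  0 0 0 0
  0 0 0 0
  0 0 0 0
After step 3: ants at (0,2),(0,1),(0,1)
  0 7 6 0
  0 0 0 0
  0 0 0 0
  0 0 0 0
  0 0 0 0
After step 4: ants at (0,1),(0,2),(0,2)
  0 8 9 0
  0 0 0 0
  0 0 0 0
  0 0 0 0
  0 0 0 0
After step 5: ants at (0,2),(0,1),(0,1)
  0 11 10 0
  0 0 0 0
  0 0 0 0
  0 0 0 0
  0 0 0 0

0 11 10 0
0 0 0 0
0 0 0 0
0 0 0 0
0 0 0 0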